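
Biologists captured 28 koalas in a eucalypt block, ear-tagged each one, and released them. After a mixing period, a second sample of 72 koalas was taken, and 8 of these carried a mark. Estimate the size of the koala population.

N = 252

N = (28 × 72) / 8 = 2016 / 8 = 252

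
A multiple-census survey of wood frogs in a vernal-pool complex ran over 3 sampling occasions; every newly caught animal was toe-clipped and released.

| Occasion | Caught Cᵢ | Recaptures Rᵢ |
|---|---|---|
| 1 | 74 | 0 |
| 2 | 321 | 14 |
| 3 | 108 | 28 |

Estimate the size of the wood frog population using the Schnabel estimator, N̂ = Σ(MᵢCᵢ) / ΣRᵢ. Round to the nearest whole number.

Marked at large before each occasion: Mᵢ = Σⱼ<ᵢ (Cⱼ − Rⱼ) → M1=0, M2=74, M3=381
Σ MᵢCᵢ = 0·74 + 74·321 + 381·108 = 0 + 23754 + 41148 = 64902
Σ Rᵢ = 0 + 14 + 28 = 42
N̂ = 64902 / 42 ≈ 1545.3 → 1545

N ≈ 1545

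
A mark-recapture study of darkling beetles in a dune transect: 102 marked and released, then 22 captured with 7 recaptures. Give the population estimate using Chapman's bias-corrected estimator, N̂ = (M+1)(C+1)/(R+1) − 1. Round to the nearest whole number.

N̂ = (102+1)(22+1)/(7+1) − 1 = 103·23/8 − 1
= 2369/8 − 1 ≈ 296.1 − 1 ≈ 295.1 → 295

N ≈ 295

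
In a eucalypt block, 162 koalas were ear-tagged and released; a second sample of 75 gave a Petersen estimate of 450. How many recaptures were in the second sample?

R = 27

From N = M·C/R: R = M·C / N = 162·75 / 450 = 12150 / 450 = 27.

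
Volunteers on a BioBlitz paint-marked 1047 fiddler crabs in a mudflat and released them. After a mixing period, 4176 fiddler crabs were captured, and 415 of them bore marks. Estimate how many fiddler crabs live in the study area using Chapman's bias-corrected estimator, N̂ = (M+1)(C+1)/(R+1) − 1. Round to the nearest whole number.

N ≈ 10,522

N̂ = (1047+1)(4176+1)/(415+1) − 1 = 1048·4177/416 − 1
= 4377496/416 − 1 ≈ 10522.8 − 1 ≈ 10521.8 → 10522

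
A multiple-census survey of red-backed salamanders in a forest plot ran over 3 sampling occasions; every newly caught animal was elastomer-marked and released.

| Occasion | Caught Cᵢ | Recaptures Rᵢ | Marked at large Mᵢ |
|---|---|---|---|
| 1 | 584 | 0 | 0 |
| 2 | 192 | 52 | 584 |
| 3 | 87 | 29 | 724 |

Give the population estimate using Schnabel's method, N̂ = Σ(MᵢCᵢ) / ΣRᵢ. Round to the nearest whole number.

N ≈ 2162

Σ MᵢCᵢ = 0·584 + 584·192 + 724·87 = 0 + 112128 + 62988 = 175116
Σ Rᵢ = 0 + 52 + 29 = 81
N̂ = 175116 / 81 ≈ 2161.9 → 2162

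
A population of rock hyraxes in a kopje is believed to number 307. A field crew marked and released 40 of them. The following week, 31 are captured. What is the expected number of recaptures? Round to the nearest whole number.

expected recaptures ≈ 4

The marked fraction of the population is 40/307, so in a sample of 31 expect C·(M/N) marked.
E[R] = 40 × 31 / 307 = 1240 / 307 ≈ 4.0 → 4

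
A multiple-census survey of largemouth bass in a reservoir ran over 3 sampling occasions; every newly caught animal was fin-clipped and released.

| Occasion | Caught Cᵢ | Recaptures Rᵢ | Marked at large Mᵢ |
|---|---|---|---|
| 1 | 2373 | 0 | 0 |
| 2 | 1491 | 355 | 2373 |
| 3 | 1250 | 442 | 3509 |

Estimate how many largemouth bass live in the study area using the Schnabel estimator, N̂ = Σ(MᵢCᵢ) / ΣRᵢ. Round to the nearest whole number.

Σ MᵢCᵢ = 0·2373 + 2373·1491 + 3509·1250 = 0 + 3538143 + 4386250 = 7924393
Σ Rᵢ = 0 + 355 + 442 = 797
N̂ = 7924393 / 797 ≈ 9942.8 → 9943

N ≈ 9943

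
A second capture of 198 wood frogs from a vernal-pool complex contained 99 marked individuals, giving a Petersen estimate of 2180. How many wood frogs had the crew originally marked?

M = 1090

From N = M·C/R: M = N·R / C = 2180·99 / 198 = 215820 / 198 = 1090.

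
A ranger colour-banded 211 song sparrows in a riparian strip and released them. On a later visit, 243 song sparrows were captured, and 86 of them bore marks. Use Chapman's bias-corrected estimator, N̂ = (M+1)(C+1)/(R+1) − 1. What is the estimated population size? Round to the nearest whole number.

N ≈ 594

N̂ = (211+1)(243+1)/(86+1) − 1 = 212·244/87 − 1
= 51728/87 − 1 ≈ 594.6 − 1 ≈ 593.6 → 594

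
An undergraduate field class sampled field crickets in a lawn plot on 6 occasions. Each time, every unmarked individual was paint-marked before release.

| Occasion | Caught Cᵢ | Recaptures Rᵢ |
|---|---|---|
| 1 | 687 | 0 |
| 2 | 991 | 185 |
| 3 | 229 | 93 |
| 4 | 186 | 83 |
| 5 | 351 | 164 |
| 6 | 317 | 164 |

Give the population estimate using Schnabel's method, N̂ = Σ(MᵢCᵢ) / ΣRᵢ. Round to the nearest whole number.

Marked at large before each occasion: Mᵢ = Σⱼ<ᵢ (Cⱼ − Rⱼ) → M1=0, M2=687, M3=1493, M4=1629, M5=1732, M6=1919
Σ MᵢCᵢ = 0·687 + 687·991 + 1493·229 + 1629·186 + 1732·351 + 1919·317 = 0 + 680817 + 341897 + 302994 + 607932 + 608323 = 2541963
Σ Rᵢ = 0 + 185 + 93 + 83 + 164 + 164 = 689
N̂ = 2541963 / 689 ≈ 3689.4 → 3689

N ≈ 3689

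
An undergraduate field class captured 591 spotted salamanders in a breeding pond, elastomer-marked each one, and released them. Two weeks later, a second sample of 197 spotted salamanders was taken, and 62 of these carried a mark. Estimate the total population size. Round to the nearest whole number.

The marked fraction in the recapture sample should equal the marked fraction in the population: 62/197 = 591/N.
N = (591 × 197) / 62 = 116427 / 62 ≈ 1877.9 → 1878

N ≈ 1878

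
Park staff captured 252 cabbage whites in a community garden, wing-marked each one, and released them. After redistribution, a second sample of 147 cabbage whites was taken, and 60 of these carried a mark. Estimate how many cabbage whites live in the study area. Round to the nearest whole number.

The marked fraction in the recapture sample should equal the marked fraction in the population: 60/147 = 252/N.
N = (252 × 147) / 60 = 37044 / 60 ≈ 617.4 → 617

N ≈ 617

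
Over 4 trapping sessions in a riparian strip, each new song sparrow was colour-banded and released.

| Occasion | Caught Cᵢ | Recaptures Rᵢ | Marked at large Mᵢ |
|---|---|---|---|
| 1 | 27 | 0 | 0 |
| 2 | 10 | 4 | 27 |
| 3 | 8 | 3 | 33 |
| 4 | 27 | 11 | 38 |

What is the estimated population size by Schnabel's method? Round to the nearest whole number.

Σ MᵢCᵢ = 0·27 + 27·10 + 33·8 + 38·27 = 0 + 270 + 264 + 1026 = 1560
Σ Rᵢ = 0 + 4 + 3 + 11 = 18
N̂ = 1560 / 18 ≈ 86.7 → 87

N ≈ 87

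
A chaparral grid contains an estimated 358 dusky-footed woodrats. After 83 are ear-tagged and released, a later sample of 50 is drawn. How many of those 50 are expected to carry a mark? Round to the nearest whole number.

expected recaptures ≈ 12

The marked fraction of the population is 83/358, so in a sample of 50 expect C·(M/N) marked.
E[R] = 83 × 50 / 358 = 4150 / 358 ≈ 11.6 → 12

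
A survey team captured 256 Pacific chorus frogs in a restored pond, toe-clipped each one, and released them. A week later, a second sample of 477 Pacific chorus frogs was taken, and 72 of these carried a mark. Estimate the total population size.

N = 1696

N = (256 × 477) / 72 = 122112 / 72 = 1696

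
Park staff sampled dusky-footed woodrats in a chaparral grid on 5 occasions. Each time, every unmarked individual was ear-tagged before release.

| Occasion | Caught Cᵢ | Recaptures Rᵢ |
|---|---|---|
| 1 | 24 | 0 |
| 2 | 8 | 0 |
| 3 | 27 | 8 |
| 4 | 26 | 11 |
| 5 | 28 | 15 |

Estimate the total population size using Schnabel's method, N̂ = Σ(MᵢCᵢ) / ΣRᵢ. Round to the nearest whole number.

N ≈ 124

Marked at large before each occasion: Mᵢ = Σⱼ<ᵢ (Cⱼ − Rⱼ) → M1=0, M2=24, M3=32, M4=51, M5=66
Σ MᵢCᵢ = 0·24 + 24·8 + 32·27 + 51·26 + 66·28 = 0 + 192 + 864 + 1326 + 1848 = 4230
Σ Rᵢ = 0 + 0 + 8 + 11 + 15 = 34
N̂ = 4230 / 34 ≈ 124.4 → 124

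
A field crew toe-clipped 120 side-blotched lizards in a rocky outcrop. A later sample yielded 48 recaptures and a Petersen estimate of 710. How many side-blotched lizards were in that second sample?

From N = M·C/R: C = N·R / M = 710·48 / 120 = 34080 / 120 = 284.

C = 284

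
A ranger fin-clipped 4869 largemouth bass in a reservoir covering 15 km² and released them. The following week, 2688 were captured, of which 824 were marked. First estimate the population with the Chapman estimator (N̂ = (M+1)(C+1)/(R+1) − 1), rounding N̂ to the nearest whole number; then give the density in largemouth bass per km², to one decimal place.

density ≈ 1058.1 largemouth bass per km²

N̂ = 4870·2689/825 − 1 = 13095430/825 − 1 ≈ 15872.2 → 15872
Density = N̂ / area = 15872 / 15 ≈ 1058.13 → 1058.1 per km²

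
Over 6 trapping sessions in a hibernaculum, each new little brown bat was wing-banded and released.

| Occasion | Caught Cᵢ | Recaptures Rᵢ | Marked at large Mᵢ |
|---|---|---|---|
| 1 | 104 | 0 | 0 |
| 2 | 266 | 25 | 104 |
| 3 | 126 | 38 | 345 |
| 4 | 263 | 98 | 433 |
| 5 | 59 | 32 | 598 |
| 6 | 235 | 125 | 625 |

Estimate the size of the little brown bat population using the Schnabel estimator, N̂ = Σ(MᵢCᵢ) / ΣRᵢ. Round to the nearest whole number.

N ≈ 1155

Σ MᵢCᵢ = 0·104 + 104·266 + 345·126 + 433·263 + 598·59 + 625·235 = 0 + 27664 + 43470 + 113879 + 35282 + 146875 = 367170
Σ Rᵢ = 0 + 25 + 38 + 98 + 32 + 125 = 318
N̂ = 367170 / 318 ≈ 1154.6 → 1155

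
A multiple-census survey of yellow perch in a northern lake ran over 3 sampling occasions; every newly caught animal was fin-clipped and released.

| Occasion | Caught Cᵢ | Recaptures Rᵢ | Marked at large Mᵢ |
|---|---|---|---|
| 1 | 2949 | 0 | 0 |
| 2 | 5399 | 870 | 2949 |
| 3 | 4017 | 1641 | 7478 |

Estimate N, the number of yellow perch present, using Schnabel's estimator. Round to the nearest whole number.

N ≈ 18,304

Σ MᵢCᵢ = 0·2949 + 2949·5399 + 7478·4017 = 0 + 15921651 + 30039126 = 45960777
Σ Rᵢ = 0 + 870 + 1641 = 2511
N̂ = 45960777 / 2511 ≈ 18303.8 → 18304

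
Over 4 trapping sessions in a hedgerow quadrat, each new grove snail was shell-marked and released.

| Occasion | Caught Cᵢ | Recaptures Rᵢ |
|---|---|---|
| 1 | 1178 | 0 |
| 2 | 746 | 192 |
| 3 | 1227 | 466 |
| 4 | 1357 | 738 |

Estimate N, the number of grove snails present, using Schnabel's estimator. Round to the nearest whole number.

N ≈ 4575

Marked at large before each occasion: Mᵢ = Σⱼ<ᵢ (Cⱼ − Rⱼ) → M1=0, M2=1178, M3=1732, M4=2493
Σ MᵢCᵢ = 0·1178 + 1178·746 + 1732·1227 + 2493·1357 = 0 + 878788 + 2125164 + 3383001 = 6386953
Σ Rᵢ = 0 + 192 + 466 + 738 = 1396
N̂ = 6386953 / 1396 ≈ 4575.2 → 4575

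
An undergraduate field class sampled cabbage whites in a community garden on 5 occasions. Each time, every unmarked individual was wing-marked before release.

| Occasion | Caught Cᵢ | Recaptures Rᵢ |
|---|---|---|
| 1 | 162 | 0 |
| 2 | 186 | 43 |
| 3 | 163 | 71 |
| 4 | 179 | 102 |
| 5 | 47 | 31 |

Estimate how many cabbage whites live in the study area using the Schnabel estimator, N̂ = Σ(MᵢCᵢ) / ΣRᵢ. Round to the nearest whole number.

N ≈ 701

Marked at large before each occasion: Mᵢ = Σⱼ<ᵢ (Cⱼ − Rⱼ) → M1=0, M2=162, M3=305, M4=397, M5=474
Σ MᵢCᵢ = 0·162 + 162·186 + 305·163 + 397·179 + 474·47 = 0 + 30132 + 49715 + 71063 + 22278 = 173188
Σ Rᵢ = 0 + 43 + 71 + 102 + 31 = 247
N̂ = 173188 / 247 ≈ 701.2 → 701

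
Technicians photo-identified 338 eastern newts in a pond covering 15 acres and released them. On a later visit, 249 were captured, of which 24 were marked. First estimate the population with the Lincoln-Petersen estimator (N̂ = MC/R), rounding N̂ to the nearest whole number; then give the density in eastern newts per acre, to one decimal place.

density ≈ 233.8 eastern newts per acre

N̂ = 338·249/24 = 84162/24 ≈ 3506.8 → 3507
Density = N̂ / area = 3507 / 15 ≈ 233.80 → 233.8 per acre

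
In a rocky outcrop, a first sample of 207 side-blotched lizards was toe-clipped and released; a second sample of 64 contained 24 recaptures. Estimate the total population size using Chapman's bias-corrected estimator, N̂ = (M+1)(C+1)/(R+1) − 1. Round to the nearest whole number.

N ≈ 540

N̂ = (207+1)(64+1)/(24+1) − 1 = 208·65/25 − 1
= 13520/25 − 1 ≈ 540.8 − 1 ≈ 539.8 → 540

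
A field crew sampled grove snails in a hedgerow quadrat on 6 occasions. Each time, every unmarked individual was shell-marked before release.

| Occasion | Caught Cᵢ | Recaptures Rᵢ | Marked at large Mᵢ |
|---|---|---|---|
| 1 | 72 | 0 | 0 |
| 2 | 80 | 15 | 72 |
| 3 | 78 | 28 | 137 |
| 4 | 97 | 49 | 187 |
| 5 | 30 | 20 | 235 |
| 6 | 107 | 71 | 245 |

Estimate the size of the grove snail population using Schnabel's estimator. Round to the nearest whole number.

N ≈ 371

Σ MᵢCᵢ = 0·72 + 72·80 + 137·78 + 187·97 + 235·30 + 245·107 = 0 + 5760 + 10686 + 18139 + 7050 + 26215 = 67850
Σ Rᵢ = 0 + 15 + 28 + 49 + 20 + 71 = 183
N̂ = 67850 / 183 ≈ 370.8 → 371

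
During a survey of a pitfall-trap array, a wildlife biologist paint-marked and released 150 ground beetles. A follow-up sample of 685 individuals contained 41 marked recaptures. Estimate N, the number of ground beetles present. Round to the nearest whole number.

N ≈ 2506

N = (150 × 685) / 41 = 102750 / 41 ≈ 2506.1 → 2506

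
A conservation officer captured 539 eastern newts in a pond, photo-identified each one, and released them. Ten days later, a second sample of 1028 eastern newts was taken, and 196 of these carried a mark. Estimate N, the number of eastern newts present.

N = 2827

N = (539 × 1028) / 196 = 554092 / 196 = 2827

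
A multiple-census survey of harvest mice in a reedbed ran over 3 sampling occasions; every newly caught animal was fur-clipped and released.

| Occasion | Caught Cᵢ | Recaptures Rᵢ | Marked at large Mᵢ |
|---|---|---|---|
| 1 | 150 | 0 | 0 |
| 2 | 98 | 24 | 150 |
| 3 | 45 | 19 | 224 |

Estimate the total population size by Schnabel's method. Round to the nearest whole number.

N ≈ 576

Σ MᵢCᵢ = 0·150 + 150·98 + 224·45 = 0 + 14700 + 10080 = 24780
Σ Rᵢ = 0 + 24 + 19 = 43
N̂ = 24780 / 43 ≈ 576.3 → 576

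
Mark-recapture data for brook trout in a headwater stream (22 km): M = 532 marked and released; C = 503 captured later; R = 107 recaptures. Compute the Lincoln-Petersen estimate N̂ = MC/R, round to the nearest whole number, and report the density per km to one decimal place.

density ≈ 113.7 brook trout per km

N̂ = 532·503/107 = 267596/107 ≈ 2500.9 → 2501
Density = N̂ / area = 2501 / 22 ≈ 113.68 → 113.7 per km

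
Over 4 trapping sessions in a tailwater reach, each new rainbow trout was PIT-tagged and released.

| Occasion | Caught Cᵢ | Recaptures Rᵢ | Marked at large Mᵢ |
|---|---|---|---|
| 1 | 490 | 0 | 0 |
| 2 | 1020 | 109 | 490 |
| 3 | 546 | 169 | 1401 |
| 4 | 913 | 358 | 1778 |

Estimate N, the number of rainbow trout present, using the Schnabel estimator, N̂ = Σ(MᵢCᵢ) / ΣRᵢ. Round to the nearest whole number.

Σ MᵢCᵢ = 0·490 + 490·1020 + 1401·546 + 1778·913 = 0 + 499800 + 764946 + 1623314 = 2888060
Σ Rᵢ = 0 + 109 + 169 + 358 = 636
N̂ = 2888060 / 636 ≈ 4541.0 → 4541

N ≈ 4541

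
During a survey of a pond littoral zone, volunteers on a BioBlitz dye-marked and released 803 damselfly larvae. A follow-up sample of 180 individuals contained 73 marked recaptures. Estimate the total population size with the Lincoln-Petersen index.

N = 1980

N = (803 × 180) / 73 = 144540 / 73 = 1980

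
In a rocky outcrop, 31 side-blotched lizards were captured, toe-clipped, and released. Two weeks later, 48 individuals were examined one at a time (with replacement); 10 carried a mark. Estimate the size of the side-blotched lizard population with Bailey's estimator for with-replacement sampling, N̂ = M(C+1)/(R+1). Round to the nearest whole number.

N ≈ 138

N̂ = 31·(48+1)/(10+1) = 31·49/11 = 1519/11 ≈ 138.1 → 138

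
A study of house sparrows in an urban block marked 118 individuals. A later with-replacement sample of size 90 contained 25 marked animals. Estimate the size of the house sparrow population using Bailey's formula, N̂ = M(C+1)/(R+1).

N̂ = 118·(90+1)/(25+1) = 118·91/26 = 10738/26 = 413

N = 413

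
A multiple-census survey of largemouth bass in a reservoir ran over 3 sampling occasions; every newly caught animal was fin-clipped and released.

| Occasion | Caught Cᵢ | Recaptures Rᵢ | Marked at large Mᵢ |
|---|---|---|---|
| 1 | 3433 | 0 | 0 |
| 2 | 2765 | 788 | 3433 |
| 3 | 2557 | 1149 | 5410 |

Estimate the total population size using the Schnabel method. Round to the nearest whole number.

Σ MᵢCᵢ = 0·3433 + 3433·2765 + 5410·2557 = 0 + 9492245 + 13833370 = 23325615
Σ Rᵢ = 0 + 788 + 1149 = 1937
N̂ = 23325615 / 1937 ≈ 12042.1 → 12042

N ≈ 12,042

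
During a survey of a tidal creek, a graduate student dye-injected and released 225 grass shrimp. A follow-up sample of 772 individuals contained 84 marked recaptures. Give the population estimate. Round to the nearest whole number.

N ≈ 2068

The marked fraction in the recapture sample should equal the marked fraction in the population: 84/772 = 225/N.
N = (225 × 772) / 84 = 173700 / 84 ≈ 2067.9 → 2068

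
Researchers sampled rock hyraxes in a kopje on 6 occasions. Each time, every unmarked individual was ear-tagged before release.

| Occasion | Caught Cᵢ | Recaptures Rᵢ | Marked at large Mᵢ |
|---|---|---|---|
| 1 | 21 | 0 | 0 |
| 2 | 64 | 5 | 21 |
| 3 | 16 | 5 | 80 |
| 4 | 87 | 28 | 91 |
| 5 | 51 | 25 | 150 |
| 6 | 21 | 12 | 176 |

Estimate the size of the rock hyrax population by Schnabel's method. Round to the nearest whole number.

Σ MᵢCᵢ = 0·21 + 21·64 + 80·16 + 91·87 + 150·51 + 176·21 = 0 + 1344 + 1280 + 7917 + 7650 + 3696 = 21887
Σ Rᵢ = 0 + 5 + 5 + 28 + 25 + 12 = 75
N̂ = 21887 / 75 ≈ 291.8 → 292

N ≈ 292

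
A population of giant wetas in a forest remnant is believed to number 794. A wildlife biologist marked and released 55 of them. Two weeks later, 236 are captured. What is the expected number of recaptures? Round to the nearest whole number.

The marked fraction of the population is 55/794, so in a sample of 236 expect C·(M/N) marked.
E[R] = 55 × 236 / 794 = 12980 / 794 ≈ 16.3 → 16

expected recaptures ≈ 16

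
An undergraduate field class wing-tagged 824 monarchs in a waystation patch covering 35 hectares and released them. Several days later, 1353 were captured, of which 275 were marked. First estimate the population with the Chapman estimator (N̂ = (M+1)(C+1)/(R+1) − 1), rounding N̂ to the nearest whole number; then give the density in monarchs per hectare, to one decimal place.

N̂ = 825·1354/276 − 1 = 1117050/276 − 1 ≈ 4046.3 → 4046
Density = N̂ / area = 4046 / 35 ≈ 115.60 → 115.6 per hectare

density ≈ 115.6 monarchs per hectare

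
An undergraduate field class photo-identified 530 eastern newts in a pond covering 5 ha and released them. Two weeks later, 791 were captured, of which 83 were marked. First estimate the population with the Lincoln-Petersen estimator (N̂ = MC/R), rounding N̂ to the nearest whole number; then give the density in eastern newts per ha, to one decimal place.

N̂ = 530·791/83 = 419230/83 ≈ 5051.0 → 5051
Density = N̂ / area = 5051 / 5 ≈ 1010.20 → 1010.2 per ha

density ≈ 1010.2 eastern newts per ha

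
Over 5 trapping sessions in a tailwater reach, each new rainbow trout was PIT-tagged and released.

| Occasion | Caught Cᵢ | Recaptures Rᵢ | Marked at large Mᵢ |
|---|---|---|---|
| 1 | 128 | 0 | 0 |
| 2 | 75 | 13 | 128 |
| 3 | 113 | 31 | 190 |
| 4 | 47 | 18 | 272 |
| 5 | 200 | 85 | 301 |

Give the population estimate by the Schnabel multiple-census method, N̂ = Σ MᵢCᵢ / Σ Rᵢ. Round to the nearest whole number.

Σ MᵢCᵢ = 0·128 + 128·75 + 190·113 + 272·47 + 301·200 = 0 + 9600 + 21470 + 12784 + 60200 = 104054
Σ Rᵢ = 0 + 13 + 31 + 18 + 85 = 147
N̂ = 104054 / 147 ≈ 707.9 → 708

N ≈ 708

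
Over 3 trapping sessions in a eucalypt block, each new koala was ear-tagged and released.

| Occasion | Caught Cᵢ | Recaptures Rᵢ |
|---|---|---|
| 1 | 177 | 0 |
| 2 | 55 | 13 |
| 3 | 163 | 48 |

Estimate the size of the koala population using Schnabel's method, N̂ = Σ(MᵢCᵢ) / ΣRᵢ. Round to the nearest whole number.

Marked at large before each occasion: Mᵢ = Σⱼ<ᵢ (Cⱼ − Rⱼ) → M1=0, M2=177, M3=219
Σ MᵢCᵢ = 0·177 + 177·55 + 219·163 = 0 + 9735 + 35697 = 45432
Σ Rᵢ = 0 + 13 + 48 = 61
N̂ = 45432 / 61 ≈ 744.8 → 745

N ≈ 745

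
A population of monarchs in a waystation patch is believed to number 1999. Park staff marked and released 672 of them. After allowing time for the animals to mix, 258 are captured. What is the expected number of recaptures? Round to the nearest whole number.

expected recaptures ≈ 87

Expected recaptures E[R] = M·C / N.
E[R] = 672 × 258 / 1999 = 173376 / 1999 ≈ 86.7 → 87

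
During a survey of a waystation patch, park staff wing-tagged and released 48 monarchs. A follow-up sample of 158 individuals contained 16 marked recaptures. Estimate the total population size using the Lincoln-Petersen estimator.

N = (48 × 158) / 16 = 7584 / 16 = 474

N = 474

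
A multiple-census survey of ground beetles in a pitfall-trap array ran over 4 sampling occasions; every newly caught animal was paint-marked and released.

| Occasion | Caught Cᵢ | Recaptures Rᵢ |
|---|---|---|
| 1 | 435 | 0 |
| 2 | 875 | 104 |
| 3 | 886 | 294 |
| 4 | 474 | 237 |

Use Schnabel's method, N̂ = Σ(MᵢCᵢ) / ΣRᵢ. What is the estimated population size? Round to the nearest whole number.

N ≈ 3624

Marked at large before each occasion: Mᵢ = Σⱼ<ᵢ (Cⱼ − Rⱼ) → M1=0, M2=435, M3=1206, M4=1798
Σ MᵢCᵢ = 0·435 + 435·875 + 1206·886 + 1798·474 = 0 + 380625 + 1068516 + 852252 = 2301393
Σ Rᵢ = 0 + 104 + 294 + 237 = 635
N̂ = 2301393 / 635 ≈ 3624.2 → 3624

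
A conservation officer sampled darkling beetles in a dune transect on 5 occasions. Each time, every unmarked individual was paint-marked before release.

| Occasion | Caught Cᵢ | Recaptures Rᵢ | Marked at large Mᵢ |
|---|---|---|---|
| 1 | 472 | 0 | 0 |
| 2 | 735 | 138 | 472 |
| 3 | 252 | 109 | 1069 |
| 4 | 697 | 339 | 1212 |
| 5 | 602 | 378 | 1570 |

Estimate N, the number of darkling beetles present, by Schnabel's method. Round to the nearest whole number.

N ≈ 2496

Σ MᵢCᵢ = 0·472 + 472·735 + 1069·252 + 1212·697 + 1570·602 = 0 + 346920 + 269388 + 844764 + 945140 = 2406212
Σ Rᵢ = 0 + 138 + 109 + 339 + 378 = 964
N̂ = 2406212 / 964 ≈ 2496.1 → 2496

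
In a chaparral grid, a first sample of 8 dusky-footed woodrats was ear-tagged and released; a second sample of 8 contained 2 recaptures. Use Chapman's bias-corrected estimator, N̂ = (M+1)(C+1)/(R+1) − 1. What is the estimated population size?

N̂ = (8+1)(8+1)/(2+1) − 1 = 9·9/3 − 1
= 81/3 − 1 = 27 − 1 = 26

N = 26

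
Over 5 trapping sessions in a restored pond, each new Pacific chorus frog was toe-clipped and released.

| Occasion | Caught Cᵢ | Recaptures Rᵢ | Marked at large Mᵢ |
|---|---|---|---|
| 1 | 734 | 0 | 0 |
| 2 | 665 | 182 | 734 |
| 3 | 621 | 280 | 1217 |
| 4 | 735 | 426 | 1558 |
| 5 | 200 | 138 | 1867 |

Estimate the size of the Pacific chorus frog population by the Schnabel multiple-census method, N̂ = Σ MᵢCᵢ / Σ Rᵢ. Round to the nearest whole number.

Σ MᵢCᵢ = 0·734 + 734·665 + 1217·621 + 1558·735 + 1867·200 = 0 + 488110 + 755757 + 1145130 + 373400 = 2762397
Σ Rᵢ = 0 + 182 + 280 + 426 + 138 = 1026
N̂ = 2762397 / 1026 ≈ 2692.4 → 2692

N ≈ 2692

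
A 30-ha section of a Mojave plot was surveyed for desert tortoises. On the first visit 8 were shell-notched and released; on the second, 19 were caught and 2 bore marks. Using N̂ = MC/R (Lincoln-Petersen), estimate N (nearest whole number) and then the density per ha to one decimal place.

density ≈ 2.5 desert tortoises per ha

N̂ = 8·19/2 = 152/2 = 76
Density = N̂ / area = 76 / 30 ≈ 2.53 → 2.5 per ha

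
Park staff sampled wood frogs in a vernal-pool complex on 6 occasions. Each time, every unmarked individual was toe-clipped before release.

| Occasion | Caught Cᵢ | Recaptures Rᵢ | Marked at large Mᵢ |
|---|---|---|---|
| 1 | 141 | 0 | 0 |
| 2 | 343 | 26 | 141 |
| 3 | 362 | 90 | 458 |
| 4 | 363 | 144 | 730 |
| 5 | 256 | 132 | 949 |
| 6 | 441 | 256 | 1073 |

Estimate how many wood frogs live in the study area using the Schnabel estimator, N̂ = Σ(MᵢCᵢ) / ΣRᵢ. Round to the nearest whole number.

Σ MᵢCᵢ = 0·141 + 141·343 + 458·362 + 730·363 + 949·256 + 1073·441 = 0 + 48363 + 165796 + 264990 + 242944 + 473193 = 1195286
Σ Rᵢ = 0 + 26 + 90 + 144 + 132 + 256 = 648
N̂ = 1195286 / 648 ≈ 1844.6 → 1845

N ≈ 1845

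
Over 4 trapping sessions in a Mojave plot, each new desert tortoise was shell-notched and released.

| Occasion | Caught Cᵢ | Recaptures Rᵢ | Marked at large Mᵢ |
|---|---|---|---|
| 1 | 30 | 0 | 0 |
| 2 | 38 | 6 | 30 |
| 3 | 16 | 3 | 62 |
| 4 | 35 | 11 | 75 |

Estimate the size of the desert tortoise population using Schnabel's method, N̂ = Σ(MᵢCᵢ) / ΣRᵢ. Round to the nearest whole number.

Σ MᵢCᵢ = 0·30 + 30·38 + 62·16 + 75·35 = 0 + 1140 + 992 + 2625 = 4757
Σ Rᵢ = 0 + 6 + 3 + 11 = 20
N̂ = 4757 / 20 ≈ 237.8 → 238

N ≈ 238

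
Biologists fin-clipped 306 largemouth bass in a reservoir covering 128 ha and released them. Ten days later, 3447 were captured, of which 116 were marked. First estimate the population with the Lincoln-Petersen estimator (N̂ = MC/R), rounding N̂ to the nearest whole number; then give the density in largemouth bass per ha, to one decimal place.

N̂ = 306·3447/116 = 1054782/116 ≈ 9092.9 → 9093
Density = N̂ / area = 9093 / 128 ≈ 71.04 → 71.0 per ha

density ≈ 71.0 largemouth bass per ha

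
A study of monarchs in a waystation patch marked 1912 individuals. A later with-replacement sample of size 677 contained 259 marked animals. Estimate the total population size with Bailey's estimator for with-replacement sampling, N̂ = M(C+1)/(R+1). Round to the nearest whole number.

N ≈ 4986

N̂ = 1912·(677+1)/(259+1) = 1912·678/260 = 1296336/260 ≈ 4985.9 → 4986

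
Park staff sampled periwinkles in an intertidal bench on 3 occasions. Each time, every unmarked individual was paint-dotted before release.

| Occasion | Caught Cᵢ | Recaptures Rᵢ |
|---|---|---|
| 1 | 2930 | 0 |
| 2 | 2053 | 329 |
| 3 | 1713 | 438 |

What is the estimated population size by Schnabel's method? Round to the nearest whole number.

N ≈ 18,237

Marked at large before each occasion: Mᵢ = Σⱼ<ᵢ (Cⱼ − Rⱼ) → M1=0, M2=2930, M3=4654
Σ MᵢCᵢ = 0·2930 + 2930·2053 + 4654·1713 = 0 + 6015290 + 7972302 = 13987592
Σ Rᵢ = 0 + 329 + 438 = 767
N̂ = 13987592 / 767 ≈ 18236.8 → 18237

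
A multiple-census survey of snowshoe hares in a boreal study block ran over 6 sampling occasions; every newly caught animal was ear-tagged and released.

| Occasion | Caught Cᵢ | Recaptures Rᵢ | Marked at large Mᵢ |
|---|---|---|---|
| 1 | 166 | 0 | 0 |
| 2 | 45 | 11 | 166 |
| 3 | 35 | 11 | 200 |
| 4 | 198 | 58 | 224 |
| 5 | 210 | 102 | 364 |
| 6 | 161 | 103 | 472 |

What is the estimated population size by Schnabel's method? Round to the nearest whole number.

N ≈ 741

Σ MᵢCᵢ = 0·166 + 166·45 + 200·35 + 224·198 + 364·210 + 472·161 = 0 + 7470 + 7000 + 44352 + 76440 + 75992 = 211254
Σ Rᵢ = 0 + 11 + 11 + 58 + 102 + 103 = 285
N̂ = 211254 / 285 ≈ 741.2 → 741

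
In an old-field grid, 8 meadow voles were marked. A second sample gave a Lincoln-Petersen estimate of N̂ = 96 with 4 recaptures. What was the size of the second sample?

C = 48

From N = M·C/R: C = N·R / M = 96·4 / 8 = 384 / 8 = 48.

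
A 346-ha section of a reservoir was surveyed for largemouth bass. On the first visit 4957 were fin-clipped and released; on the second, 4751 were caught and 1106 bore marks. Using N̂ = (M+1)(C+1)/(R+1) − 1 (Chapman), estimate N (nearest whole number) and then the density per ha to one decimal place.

N̂ = 4958·4752/1107 − 1 = 23560416/1107 − 1 ≈ 21282.1 → 21282
Density = N̂ / area = 21282 / 346 ≈ 61.51 → 61.5 per ha

density ≈ 61.5 largemouth bass per ha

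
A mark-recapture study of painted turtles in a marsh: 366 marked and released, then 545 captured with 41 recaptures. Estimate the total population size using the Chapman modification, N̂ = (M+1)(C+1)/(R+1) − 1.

N = 4770

N̂ = (366+1)(545+1)/(41+1) − 1 = 367·546/42 − 1
= 200382/42 − 1 = 4771 − 1 = 4770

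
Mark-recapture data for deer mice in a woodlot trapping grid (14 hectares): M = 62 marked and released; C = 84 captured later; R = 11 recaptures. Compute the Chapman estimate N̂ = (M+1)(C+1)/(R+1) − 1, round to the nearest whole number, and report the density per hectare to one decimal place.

N̂ = 63·85/12 − 1 = 5355/12 − 1 ≈ 445.2 → 445
Density = N̂ / area = 445 / 14 ≈ 31.79 → 31.8 per hectare

density ≈ 31.8 deer mice per hectare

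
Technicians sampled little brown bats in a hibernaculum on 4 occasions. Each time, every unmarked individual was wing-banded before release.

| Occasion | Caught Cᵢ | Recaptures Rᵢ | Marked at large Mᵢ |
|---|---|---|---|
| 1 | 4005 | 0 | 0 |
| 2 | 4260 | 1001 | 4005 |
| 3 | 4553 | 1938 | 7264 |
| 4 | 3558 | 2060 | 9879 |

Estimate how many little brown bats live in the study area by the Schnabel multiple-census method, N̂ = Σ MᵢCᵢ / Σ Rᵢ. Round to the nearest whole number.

Σ MᵢCᵢ = 0·4005 + 4005·4260 + 7264·4553 + 9879·3558 = 0 + 17061300 + 33072992 + 35149482 = 85283774
Σ Rᵢ = 0 + 1001 + 1938 + 2060 = 4999
N̂ = 85283774 / 4999 ≈ 17060.2 → 17060

N ≈ 17,060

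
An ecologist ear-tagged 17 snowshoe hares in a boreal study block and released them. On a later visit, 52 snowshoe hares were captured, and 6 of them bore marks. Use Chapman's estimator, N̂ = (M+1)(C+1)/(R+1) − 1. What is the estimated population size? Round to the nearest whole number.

N ≈ 135

N̂ = (17+1)(52+1)/(6+1) − 1 = 18·53/7 − 1
= 954/7 − 1 ≈ 136.3 − 1 ≈ 135.3 → 135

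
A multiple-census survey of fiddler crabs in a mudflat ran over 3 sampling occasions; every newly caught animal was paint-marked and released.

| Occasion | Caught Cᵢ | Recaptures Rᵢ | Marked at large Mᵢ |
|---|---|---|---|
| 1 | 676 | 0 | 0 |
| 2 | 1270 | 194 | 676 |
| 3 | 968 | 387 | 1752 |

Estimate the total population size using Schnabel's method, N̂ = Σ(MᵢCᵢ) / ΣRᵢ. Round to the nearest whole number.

Σ MᵢCᵢ = 0·676 + 676·1270 + 1752·968 = 0 + 858520 + 1695936 = 2554456
Σ Rᵢ = 0 + 194 + 387 = 581
N̂ = 2554456 / 581 ≈ 4396.7 → 4397

N ≈ 4397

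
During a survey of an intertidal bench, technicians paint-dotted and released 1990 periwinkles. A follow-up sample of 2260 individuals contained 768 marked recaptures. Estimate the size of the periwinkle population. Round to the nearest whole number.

N = (1990 × 2260) / 768 = 4497400 / 768 ≈ 5856.0 → 5856

N ≈ 5856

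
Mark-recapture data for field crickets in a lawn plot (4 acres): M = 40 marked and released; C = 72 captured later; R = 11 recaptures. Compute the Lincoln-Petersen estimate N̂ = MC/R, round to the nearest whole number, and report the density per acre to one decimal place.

N̂ = 40·72/11 = 2880/11 ≈ 261.8 → 262
Density = N̂ / area = 262 / 4 ≈ 65.50 → 65.5 per acre

density ≈ 65.5 field crickets per acre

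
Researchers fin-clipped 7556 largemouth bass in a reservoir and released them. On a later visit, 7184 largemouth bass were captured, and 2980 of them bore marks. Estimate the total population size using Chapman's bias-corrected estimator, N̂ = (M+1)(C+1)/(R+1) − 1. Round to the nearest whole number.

N ≈ 18,213

N̂ = (7556+1)(7184+1)/(2980+1) − 1 = 7557·7185/2981 − 1
= 54297045/2981 − 1 ≈ 18214.4 − 1 ≈ 18213.4 → 18213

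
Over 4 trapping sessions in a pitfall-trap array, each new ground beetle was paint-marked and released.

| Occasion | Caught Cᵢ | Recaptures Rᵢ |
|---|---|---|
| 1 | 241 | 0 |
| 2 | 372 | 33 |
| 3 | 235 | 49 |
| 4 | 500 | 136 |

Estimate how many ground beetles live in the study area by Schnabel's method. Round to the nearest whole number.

N ≈ 2793

Marked at large before each occasion: Mᵢ = Σⱼ<ᵢ (Cⱼ − Rⱼ) → M1=0, M2=241, M3=580, M4=766
Σ MᵢCᵢ = 0·241 + 241·372 + 580·235 + 766·500 = 0 + 89652 + 136300 + 383000 = 608952
Σ Rᵢ = 0 + 33 + 49 + 136 = 218
N̂ = 608952 / 218 ≈ 2793.4 → 2793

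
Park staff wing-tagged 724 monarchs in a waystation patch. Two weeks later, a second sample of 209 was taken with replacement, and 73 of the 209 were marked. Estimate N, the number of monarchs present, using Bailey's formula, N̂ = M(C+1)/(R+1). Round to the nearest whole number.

N ≈ 2055

N̂ = 724·(209+1)/(73+1) = 724·210/74 = 152040/74 ≈ 2054.6 → 2055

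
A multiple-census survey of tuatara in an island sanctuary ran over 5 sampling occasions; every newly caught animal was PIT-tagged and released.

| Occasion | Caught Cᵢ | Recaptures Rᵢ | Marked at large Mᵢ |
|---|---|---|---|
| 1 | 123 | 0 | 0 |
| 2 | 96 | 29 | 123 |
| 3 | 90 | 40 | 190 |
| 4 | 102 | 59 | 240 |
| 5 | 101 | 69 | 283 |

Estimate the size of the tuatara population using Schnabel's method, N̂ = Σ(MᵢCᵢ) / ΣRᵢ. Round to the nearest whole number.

Σ MᵢCᵢ = 0·123 + 123·96 + 190·90 + 240·102 + 283·101 = 0 + 11808 + 17100 + 24480 + 28583 = 81971
Σ Rᵢ = 0 + 29 + 40 + 59 + 69 = 197
N̂ = 81971 / 197 ≈ 416.1 → 416

N ≈ 416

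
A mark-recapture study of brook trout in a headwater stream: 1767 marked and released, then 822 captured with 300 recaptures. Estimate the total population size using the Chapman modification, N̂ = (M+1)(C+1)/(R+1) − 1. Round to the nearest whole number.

N ≈ 4833

N̂ = (1767+1)(822+1)/(300+1) − 1 = 1768·823/301 − 1
= 1455064/301 − 1 ≈ 4834.1 − 1 ≈ 4833.1 → 4833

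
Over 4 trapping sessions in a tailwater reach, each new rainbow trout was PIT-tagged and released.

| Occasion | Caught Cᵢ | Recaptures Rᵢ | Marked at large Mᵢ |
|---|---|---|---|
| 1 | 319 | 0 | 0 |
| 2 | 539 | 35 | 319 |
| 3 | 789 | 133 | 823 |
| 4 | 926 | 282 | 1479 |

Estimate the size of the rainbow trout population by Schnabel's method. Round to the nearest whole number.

N ≈ 4869

Σ MᵢCᵢ = 0·319 + 319·539 + 823·789 + 1479·926 = 0 + 171941 + 649347 + 1369554 = 2190842
Σ Rᵢ = 0 + 35 + 133 + 282 = 450
N̂ = 2190842 / 450 ≈ 4868.5 → 4869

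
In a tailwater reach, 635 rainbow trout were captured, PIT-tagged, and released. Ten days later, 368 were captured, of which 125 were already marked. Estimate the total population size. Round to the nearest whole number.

N = (635 × 368) / 125 = 233680 / 125 ≈ 1869.4 → 1869

N ≈ 1869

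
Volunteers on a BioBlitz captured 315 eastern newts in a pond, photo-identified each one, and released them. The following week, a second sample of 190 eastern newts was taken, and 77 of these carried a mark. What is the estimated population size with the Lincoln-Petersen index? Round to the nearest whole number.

N = (315 × 190) / 77 = 59850 / 77 ≈ 777.3 → 777

N ≈ 777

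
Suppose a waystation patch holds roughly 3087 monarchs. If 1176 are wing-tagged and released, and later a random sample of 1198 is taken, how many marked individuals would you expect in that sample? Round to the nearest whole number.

expected recaptures ≈ 456

Expected recaptures E[R] = M·C / N.
E[R] = 1176 × 1198 / 3087 = 1408848 / 3087 ≈ 456.4 → 456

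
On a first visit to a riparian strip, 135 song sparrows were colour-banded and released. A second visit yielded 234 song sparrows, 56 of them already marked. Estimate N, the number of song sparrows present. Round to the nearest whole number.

The marked fraction in the recapture sample should equal the marked fraction in the population: 56/234 = 135/N.
N = (135 × 234) / 56 = 31590 / 56 ≈ 564.1 → 564

N ≈ 564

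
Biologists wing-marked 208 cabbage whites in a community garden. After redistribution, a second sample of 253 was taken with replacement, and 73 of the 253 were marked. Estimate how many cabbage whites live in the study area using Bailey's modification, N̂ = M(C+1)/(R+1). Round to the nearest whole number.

N ≈ 714

N̂ = 208·(253+1)/(73+1) = 208·254/74 = 52832/74 ≈ 713.9 → 714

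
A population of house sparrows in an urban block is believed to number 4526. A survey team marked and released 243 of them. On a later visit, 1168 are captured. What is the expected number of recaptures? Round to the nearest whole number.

expected recaptures ≈ 63

Expected recaptures E[R] = M·C / N.
E[R] = 243 × 1168 / 4526 = 283824 / 4526 ≈ 62.7 → 63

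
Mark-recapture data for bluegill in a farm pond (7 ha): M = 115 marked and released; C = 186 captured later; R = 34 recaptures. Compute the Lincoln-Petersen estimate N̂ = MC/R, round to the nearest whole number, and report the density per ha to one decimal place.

N̂ = 115·186/34 = 21390/34 ≈ 629.1 → 629
Density = N̂ / area = 629 / 7 ≈ 89.86 → 89.9 per ha

density ≈ 89.9 bluegill per ha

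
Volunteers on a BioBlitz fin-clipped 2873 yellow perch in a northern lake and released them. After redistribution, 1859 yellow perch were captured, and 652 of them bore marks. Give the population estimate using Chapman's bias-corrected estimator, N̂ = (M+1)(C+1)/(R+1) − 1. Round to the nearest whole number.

N ≈ 8185

N̂ = (2873+1)(1859+1)/(652+1) − 1 = 2874·1860/653 − 1
= 5345640/653 − 1 ≈ 8186.3 − 1 ≈ 8185.3 → 8185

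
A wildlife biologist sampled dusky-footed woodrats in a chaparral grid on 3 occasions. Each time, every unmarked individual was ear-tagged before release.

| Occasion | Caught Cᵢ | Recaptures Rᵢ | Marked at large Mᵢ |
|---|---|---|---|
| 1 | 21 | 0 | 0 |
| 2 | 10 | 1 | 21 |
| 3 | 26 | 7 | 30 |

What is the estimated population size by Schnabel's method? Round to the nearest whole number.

N ≈ 124

Σ MᵢCᵢ = 0·21 + 21·10 + 30·26 = 0 + 210 + 780 = 990
Σ Rᵢ = 0 + 1 + 7 = 8
N̂ = 990 / 8 ≈ 123.8 → 124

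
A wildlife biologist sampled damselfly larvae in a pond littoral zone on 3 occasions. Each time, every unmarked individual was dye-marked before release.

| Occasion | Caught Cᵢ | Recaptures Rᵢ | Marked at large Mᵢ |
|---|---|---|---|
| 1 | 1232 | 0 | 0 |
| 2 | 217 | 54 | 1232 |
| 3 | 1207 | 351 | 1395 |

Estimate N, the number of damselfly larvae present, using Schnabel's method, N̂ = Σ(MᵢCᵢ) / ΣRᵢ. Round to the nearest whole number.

N ≈ 4818

Σ MᵢCᵢ = 0·1232 + 1232·217 + 1395·1207 = 0 + 267344 + 1683765 = 1951109
Σ Rᵢ = 0 + 54 + 351 = 405
N̂ = 1951109 / 405 ≈ 4817.6 → 4818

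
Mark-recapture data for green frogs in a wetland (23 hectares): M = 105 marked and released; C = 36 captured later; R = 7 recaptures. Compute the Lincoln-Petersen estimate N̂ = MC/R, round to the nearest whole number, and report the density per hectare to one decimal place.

density ≈ 23.5 green frogs per hectare

N̂ = 105·36/7 = 3780/7 = 540
Density = N̂ / area = 540 / 23 ≈ 23.48 → 23.5 per hectare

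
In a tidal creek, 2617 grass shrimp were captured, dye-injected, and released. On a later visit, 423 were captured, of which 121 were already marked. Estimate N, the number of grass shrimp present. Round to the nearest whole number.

N ≈ 9149

If marked individuals mix randomly, R/C ≈ M/N, giving N ≈ M·C/R.
N = (2617 × 423) / 121 = 1106991 / 121 ≈ 9148.7 → 9149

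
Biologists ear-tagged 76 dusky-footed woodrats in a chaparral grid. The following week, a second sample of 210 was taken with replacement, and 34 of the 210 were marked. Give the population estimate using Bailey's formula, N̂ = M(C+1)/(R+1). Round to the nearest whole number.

N ≈ 458

N̂ = 76·(210+1)/(34+1) = 76·211/35 = 16036/35 ≈ 458.2 → 458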